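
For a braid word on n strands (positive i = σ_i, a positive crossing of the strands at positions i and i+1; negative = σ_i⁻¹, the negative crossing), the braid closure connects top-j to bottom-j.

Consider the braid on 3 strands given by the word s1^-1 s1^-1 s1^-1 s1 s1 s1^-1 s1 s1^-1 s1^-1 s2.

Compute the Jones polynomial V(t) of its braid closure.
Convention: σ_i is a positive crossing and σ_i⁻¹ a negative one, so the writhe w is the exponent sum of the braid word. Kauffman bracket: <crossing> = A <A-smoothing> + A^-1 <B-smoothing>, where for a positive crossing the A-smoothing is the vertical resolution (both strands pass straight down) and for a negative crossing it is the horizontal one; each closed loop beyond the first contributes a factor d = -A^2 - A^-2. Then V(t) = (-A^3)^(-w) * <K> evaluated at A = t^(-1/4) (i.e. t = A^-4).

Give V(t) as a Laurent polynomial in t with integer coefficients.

t^-1 + t^-3 - t^-4

Derivation:
The presented braid s1^-1 s1^-1 s1^-1 s1 s1 s1^-1 s1 s1^-1 s1^-1 s2 on 3 strands reduces by inverse Markov moves (closure unchanged at each step):
  Destabilize: the word has the form β·s2 where s2 occurs only as the final letter (β ∈ B_2); drop it and the last strand → 2 strands.
Reduced to β = s1^-1 s1^-1 s1^-1 s1 s1 s1^-1 s1 s1^-1 s1^-1 on 2 strands, 9 crossings.
Compute on β:
First cancel adjacent σ_i σ_i⁻¹ pairs (Reidemeister II — same braid, same closure): s1^-1 s1^-1 s1^-1 s1 s1 s1^-1 s1 s1^-1 s1^-1 → s1^-1 s1^-1 s1^-1.
Braid: s1^-1 s1^-1 s1^-1 on 2 strands, 3 crossings.
Writhe w = (#positive) - (#negative) = 0 - 3 = -3.
Enumerate smoothing states for the bracket polynomial. There are 2^3 = 8 states.
Each crossing splits two ways (0=vertical, 1=horizontal). The state's weight is A^(#A-smoothings - #B-smoothings) * d^(loops - 1).
  state 000: A-exp=-3, loops=2, term = A^-3 * d^1
  state 001: A-exp=-1, loops=1, term = A^-1 * d^0
  state 010: A-exp=-1, loops=1, term = A^-1 * d^0
  state 011: A-exp=+1, loops=2, term = A^1 * d^1
  state 100: A-exp=-1, loops=1, term = A^-1 * d^0
  state 101: A-exp=+1, loops=2, term = A^1 * d^1
  state 110: A-exp=+1, loops=2, term = A^1 * d^1
  state 111: A-exp=+3, loops=3, term = A^3 * d^2
Collect the terms by A-exponent (count of states per loop number):
Powers of d = -A^2 - A^-2: d^2 = A^4 + 2 + A^-4.
  A^3 * (d^2) = A^7 + 2*A^3 + A^-1
  A^1 * (3*d) = -3*A^3 - 3*A^-1
  A^-1 * (3) = 3*A^-1
  A^-3 * (d) = -A^-1 - A^-5
Summing the groups: <K> = A^7 - A^3 - A^-5
Normalise by the writhe: (-A^3)^(-w) = (-A^3)^(3) = -A^9, so f(A) = -A^9 * <K> = -A^16 + A^12 + A^4.
Substitute A = t^(-1/4), i.e. A^e → t^(-e/4): V(t) = t^-1 + t^-3 - t^-4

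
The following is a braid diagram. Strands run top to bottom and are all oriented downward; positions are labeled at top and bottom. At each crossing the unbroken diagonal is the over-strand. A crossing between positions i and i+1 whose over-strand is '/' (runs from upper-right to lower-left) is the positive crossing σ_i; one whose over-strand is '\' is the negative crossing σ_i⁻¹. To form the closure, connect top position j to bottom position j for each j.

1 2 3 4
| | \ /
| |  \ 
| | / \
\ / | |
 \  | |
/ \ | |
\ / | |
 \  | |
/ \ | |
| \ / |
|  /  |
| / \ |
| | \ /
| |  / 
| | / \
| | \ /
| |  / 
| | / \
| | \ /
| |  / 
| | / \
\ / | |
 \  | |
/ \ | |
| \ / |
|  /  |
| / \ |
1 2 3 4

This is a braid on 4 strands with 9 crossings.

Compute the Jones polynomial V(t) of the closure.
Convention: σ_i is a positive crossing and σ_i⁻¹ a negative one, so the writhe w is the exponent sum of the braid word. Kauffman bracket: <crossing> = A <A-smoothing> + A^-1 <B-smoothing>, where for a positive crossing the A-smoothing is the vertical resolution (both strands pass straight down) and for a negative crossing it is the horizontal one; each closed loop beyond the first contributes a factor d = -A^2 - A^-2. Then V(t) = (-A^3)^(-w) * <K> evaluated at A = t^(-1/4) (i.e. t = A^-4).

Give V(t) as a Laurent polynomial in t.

Reading the diagram top to bottom ('/'-over between positions i,i+1 = s_i, '\'-over = s_i^-1): braid word = s3^-1 s1^-1 s1^-1 s2 s3 s3 s3 s1^-1 s2.
Braid: s3^-1 s1^-1 s1^-1 s2 s3 s3 s3 s1^-1 s2 on 4 strands, 9 crossings.
Writhe w = (#positive) - (#negative) = 5 - 4 = 1.
Enumerate smoothing states for the bracket polynomial. There are 2^9 = 512 states.
Each crossing splits two ways (0=vertical, 1=horizontal). The state's weight is A^(#A-smoothings - #B-smoothings) * d^(loops - 1).
Tabulate the states by total A-exponent and number of loops L (A-exp: L × count):
  A^9: L=4 ×1
  A^7: L=3 ×5, L=5 ×4
  A^5: L=2 ×10, L=4 ×23, L=6 ×3
  A^3: L=1 ×8, L=3 ×57, L=5 ×18, L=7 ×1
  A^1: L=2 ×70, L=4 ×50, L=6 ×6
  A^-1: L=1 ×33, L=3 ×75, L=5 ×18
  A^-3: L=2 ×51, L=4 ×32, L=6 ×1
  A^-5: L=3 ×32, L=5 ×4
  A^-7: L=4 ×9
  A^-9: L=5 ×1
Each group contributes A^e * Σ count * d^(L-1):
Powers of d = -A^2 - A^-2: d^2 = A^4 + 2 + A^-4; d^3 = -A^6 - 3*A^2 - 3*A^-2 - A^-6; d^4 = A^8 + 4*A^4 + 6 + 4*A^-4 + A^-8; d^5 = -A^10 - 5*A^6 - 10*A^2 - 10*A^-2 - 5*A^-6 - A^-10; d^6 = A^12 + 6*A^8 + 15*A^4 + 20 + 15*A^-4 + 6*A^-8 + A^-12.
  A^9 * (d^3) = -A^15 - 3*A^11 - 3*A^7 - A^3
  A^7 * (5*d^2 + 4*d^4) = 4*A^15 + 21*A^11 + 34*A^7 + 21*A^3 + 4*A^-1
  A^5 * (10*d + 23*d^3 + 3*d^5) = -3*A^15 - 38*A^11 - 109*A^7 - 109*A^3 - 38*A^-1 - 3*A^-5
  A^3 * (8 + 57*d^2 + 18*d^4 + d^6) = A^15 + 24*A^11 + 144*A^7 + 250*A^3 + 144*A^-1 + 24*A^-5 + A^-9
  A^1 * (70*d + 50*d^3 + 6*d^5) = -6*A^11 - 80*A^7 - 280*A^3 - 280*A^-1 - 80*A^-5 - 6*A^-9
  A^-1 * (33 + 75*d^2 + 18*d^4) = 18*A^7 + 147*A^3 + 291*A^-1 + 147*A^-5 + 18*A^-9
  A^-3 * (51*d + 32*d^3 + d^5) = -A^7 - 37*A^3 - 157*A^-1 - 157*A^-5 - 37*A^-9 - A^-13
  A^-5 * (32*d^2 + 4*d^4) = 4*A^3 + 48*A^-1 + 88*A^-5 + 48*A^-9 + 4*A^-13
  A^-7 * (9*d^3) = -9*A^-1 - 27*A^-5 - 27*A^-9 - 9*A^-13
  A^-9 * (d^4) = A^-1 + 4*A^-5 + 6*A^-9 + 4*A^-13 + A^-17
Summing the groups: <K> = A^15 - 2*A^11 + 3*A^7 - 5*A^3 + 4*A^-1 - 4*A^-5 + 3*A^-9 - 2*A^-13 + A^-17
Normalise by the writhe: (-A^3)^(-w) = (-A^3)^(-1) = -A^-3, so f(A) = -A^-3 * <K> = -A^12 + 2*A^8 - 3*A^4 + 5 - 4*A^-4 + 4*A^-8 - 3*A^-12 + 2*A^-16 - A^-20.
Substitute A = t^(-1/4), i.e. A^e → t^(-e/4): V(t) = -t^5 + 2*t^4 - 3*t^3 + 4*t^2 - 4*t + 5 - 3*t^-1 + 2*t^-2 - t^-3

Answer: -t^5 + 2*t^4 - 3*t^3 + 4*t^2 - 4*t + 5 - 3*t^-1 + 2*t^-2 - t^-3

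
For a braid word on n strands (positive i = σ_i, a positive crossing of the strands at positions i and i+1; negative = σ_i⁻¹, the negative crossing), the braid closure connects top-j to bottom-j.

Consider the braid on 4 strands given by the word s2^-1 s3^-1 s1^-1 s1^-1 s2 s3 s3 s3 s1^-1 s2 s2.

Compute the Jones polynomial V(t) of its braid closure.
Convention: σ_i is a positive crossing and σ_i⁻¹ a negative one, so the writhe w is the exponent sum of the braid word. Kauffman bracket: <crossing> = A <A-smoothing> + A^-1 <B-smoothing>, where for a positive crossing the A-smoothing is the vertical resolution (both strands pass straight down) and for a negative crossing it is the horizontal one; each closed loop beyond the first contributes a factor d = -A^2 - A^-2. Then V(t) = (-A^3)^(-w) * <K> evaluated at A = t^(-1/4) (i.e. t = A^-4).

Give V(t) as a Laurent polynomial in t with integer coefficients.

The presented braid s2^-1 s3^-1 s1^-1 s1^-1 s2 s3 s3 s3 s1^-1 s2 s2 on 4 strands reduces by inverse Markov moves (closure unchanged at each step):
  Deconjugate: the word is γ·β·γ⁻¹ with γ = s2^-1 (prefix) and γ⁻¹ = s2 (suffix); strip both.
Reduced to β = s3^-1 s1^-1 s1^-1 s2 s3 s3 s3 s1^-1 s2 on 4 strands, 9 crossings.
Compute on β:
Braid: s3^-1 s1^-1 s1^-1 s2 s3 s3 s3 s1^-1 s2 on 4 strands, 9 crossings.
Writhe w = (#positive) - (#negative) = 5 - 4 = 1.
Computing the Kauffman bracket via state sum. There are 2^9 = 512 states.
Each crossing splits two ways (0=vertical, 1=horizontal). The state's weight is A^(#A-smoothings - #B-smoothings) * d^(loops - 1).
Tabulate the states by total A-exponent and number of loops L (A-exp: L × count):
  A^9: L=4 ×1
  A^7: L=3 ×5, L=5 ×4
  A^5: L=2 ×10, L=4 ×23, L=6 ×3
  A^3: L=1 ×8, L=3 ×57, L=5 ×18, L=7 ×1
  A^1: L=2 ×70, L=4 ×50, L=6 ×6
  A^-1: L=1 ×33, L=3 ×75, L=5 ×18
  A^-3: L=2 ×51, L=4 ×32, L=6 ×1
  A^-5: L=3 ×32, L=5 ×4
  A^-7: L=4 ×9
  A^-9: L=5 ×1
Each group contributes A^e * Σ count * d^(L-1):
Powers of d = -A^2 - A^-2: d^2 = A^4 + 2 + A^-4; d^3 = -A^6 - 3*A^2 - 3*A^-2 - A^-6; d^4 = A^8 + 4*A^4 + 6 + 4*A^-4 + A^-8; d^5 = -A^10 - 5*A^6 - 10*A^2 - 10*A^-2 - 5*A^-6 - A^-10; d^6 = A^12 + 6*A^8 + 15*A^4 + 20 + 15*A^-4 + 6*A^-8 + A^-12.
  A^9 * (d^3) = -A^15 - 3*A^11 - 3*A^7 - A^3
  A^7 * (5*d^2 + 4*d^4) = 4*A^15 + 21*A^11 + 34*A^7 + 21*A^3 + 4*A^-1
  A^5 * (10*d + 23*d^3 + 3*d^5) = -3*A^15 - 38*A^11 - 109*A^7 - 109*A^3 - 38*A^-1 - 3*A^-5
  A^3 * (8 + 57*d^2 + 18*d^4 + d^6) = A^15 + 24*A^11 + 144*A^7 + 250*A^3 + 144*A^-1 + 24*A^-5 + A^-9
  A^1 * (70*d + 50*d^3 + 6*d^5) = -6*A^11 - 80*A^7 - 280*A^3 - 280*A^-1 - 80*A^-5 - 6*A^-9
  A^-1 * (33 + 75*d^2 + 18*d^4) = 18*A^7 + 147*A^3 + 291*A^-1 + 147*A^-5 + 18*A^-9
  A^-3 * (51*d + 32*d^3 + d^5) = -A^7 - 37*A^3 - 157*A^-1 - 157*A^-5 - 37*A^-9 - A^-13
  A^-5 * (32*d^2 + 4*d^4) = 4*A^3 + 48*A^-1 + 88*A^-5 + 48*A^-9 + 4*A^-13
  A^-7 * (9*d^3) = -9*A^-1 - 27*A^-5 - 27*A^-9 - 9*A^-13
  A^-9 * (d^4) = A^-1 + 4*A^-5 + 6*A^-9 + 4*A^-13 + A^-17
Summing the groups: <K> = A^15 - 2*A^11 + 3*A^7 - 5*A^3 + 4*A^-1 - 4*A^-5 + 3*A^-9 - 2*A^-13 + A^-17
Normalise by the writhe: (-A^3)^(-w) = (-A^3)^(-1) = -A^-3, so f(A) = -A^-3 * <K> = -A^12 + 2*A^8 - 3*A^4 + 5 - 4*A^-4 + 4*A^-8 - 3*A^-12 + 2*A^-16 - A^-20.
Substitute A = t^(-1/4), i.e. A^e → t^(-e/4): V(t) = -t^5 + 2*t^4 - 3*t^3 + 4*t^2 - 4*t + 5 - 3*t^-1 + 2*t^-2 - t^-3

Answer: -t^5 + 2*t^4 - 3*t^3 + 4*t^2 - 4*t + 5 - 3*t^-1 + 2*t^-2 - t^-3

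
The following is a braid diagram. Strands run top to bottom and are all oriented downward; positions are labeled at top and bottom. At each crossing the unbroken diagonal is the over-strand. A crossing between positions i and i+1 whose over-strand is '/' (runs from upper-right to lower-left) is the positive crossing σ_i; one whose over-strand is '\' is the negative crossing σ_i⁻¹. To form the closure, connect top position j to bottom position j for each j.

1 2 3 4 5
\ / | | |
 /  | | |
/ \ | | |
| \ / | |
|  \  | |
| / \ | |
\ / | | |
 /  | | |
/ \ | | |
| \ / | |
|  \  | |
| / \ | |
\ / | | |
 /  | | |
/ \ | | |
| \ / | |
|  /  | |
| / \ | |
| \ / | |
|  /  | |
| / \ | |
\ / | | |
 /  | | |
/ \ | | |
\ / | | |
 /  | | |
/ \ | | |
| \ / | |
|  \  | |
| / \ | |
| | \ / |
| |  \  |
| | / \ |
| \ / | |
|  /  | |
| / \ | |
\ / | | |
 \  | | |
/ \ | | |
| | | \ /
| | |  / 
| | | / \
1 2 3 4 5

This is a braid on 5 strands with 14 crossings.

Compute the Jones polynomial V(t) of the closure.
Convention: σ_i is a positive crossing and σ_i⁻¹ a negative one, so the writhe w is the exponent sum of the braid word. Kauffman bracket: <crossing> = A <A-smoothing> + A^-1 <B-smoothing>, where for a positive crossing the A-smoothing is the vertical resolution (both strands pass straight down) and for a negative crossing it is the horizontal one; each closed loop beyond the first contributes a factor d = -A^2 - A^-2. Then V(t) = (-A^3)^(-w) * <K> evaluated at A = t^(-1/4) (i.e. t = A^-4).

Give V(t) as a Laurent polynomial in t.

Reading the diagram top to bottom ('/'-over between positions i,i+1 = s_i, '\'-over = s_i^-1): braid word = s1 s2^-1 s1 s2^-1 s1 s2 s2 s1 s1 s2^-1 s3^-1 s2 s1^-1 s4.
The presented braid s1 s2^-1 s1 s2^-1 s1 s2 s2 s1 s1 s2^-1 s3^-1 s2 s1^-1 s4 on 5 strands reduces by inverse Markov moves (closure unchanged at each step):
  Destabilize: the word has the form β·s4 where s4 occurs only as the final letter (β ∈ B_4); drop it and the last strand → 4 strands.
  Deconjugate: the word is γ·β·γ⁻¹ with γ = s1 s2^-1 (prefix) and γ⁻¹ = s2 s1^-1 (suffix); strip both.
  Destabilize: the word has the form β·s3^-1 where s3^-1 occurs only as the final letter (β ∈ B_3); drop it and the last strand → 3 strands.
Reduced to β = s1 s2^-1 s1 s2 s2 s1 s1 s2^-1 on 3 strands, 8 crossings.
Compute on β:
Braid: s1 s2^-1 s1 s2 s2 s1 s1 s2^-1 on 3 strands, 8 crossings.
Writhe w = (#positive) - (#negative) = 6 - 2 = 4.
Enumerate smoothing states for the bracket polynomial. There are 2^8 = 256 states.
For each crossing: s=0 is the vertical smoothing, s=1 horizontal. Crossing k contributes A^(sign_k * (1 - 2*s_k)); loop factor d = -A^2 - A^-2.
Tabulate the states by total A-exponent and number of loops L (A-exp: L × count):
  A^8: L=3 ×1
  A^6: L=2 ×6, L=4 ×2
  A^4: L=1 ×11, L=3 ×16, L=5 ×1
  A^2: L=2 ×47, L=4 ×9
  A^0: L=1 ×26, L=3 ×43, L=5 ×1
  A^-2: L=2 ×41, L=4 ×15
  A^-4: L=3 ×26, L=5 ×2
  A^-6: L=4 ×8
  A^-8: L=5 ×1
Each group contributes A^e * Σ count * d^(L-1):
Powers of d = -A^2 - A^-2: d^2 = A^4 + 2 + A^-4; d^3 = -A^6 - 3*A^2 - 3*A^-2 - A^-6; d^4 = A^8 + 4*A^4 + 6 + 4*A^-4 + A^-8.
  A^8 * (d^2) = A^12 + 2*A^8 + A^4
  A^6 * (6*d + 2*d^3) = -2*A^12 - 12*A^8 - 12*A^4 - 2
  A^4 * (11 + 16*d^2 + d^4) = A^12 + 20*A^8 + 49*A^4 + 20 + A^-4
  A^2 * (47*d + 9*d^3) = -9*A^8 - 74*A^4 - 74 - 9*A^-4
  A^0 * (26 + 43*d^2 + d^4) = A^8 + 47*A^4 + 118 + 47*A^-4 + A^-8
  A^-2 * (41*d + 15*d^3) = -15*A^4 - 86 - 86*A^-4 - 15*A^-8
  A^-4 * (26*d^2 + 2*d^4) = 2*A^4 + 34 + 64*A^-4 + 34*A^-8 + 2*A^-12
  A^-6 * (8*d^3) = -8 - 24*A^-4 - 24*A^-8 - 8*A^-12
  A^-8 * (d^4) = 1 + 4*A^-4 + 6*A^-8 + 4*A^-12 + A^-16
Summing the groups: <K> = 2*A^8 - 2*A^4 + 3 - 3*A^-4 + 2*A^-8 - 2*A^-12 + A^-16
Normalise by the writhe: (-A^3)^(-w) = (-A^3)^(-4) = A^-12, so f(A) = A^-12 * <K> = 2*A^-4 - 2*A^-8 + 3*A^-12 - 3*A^-16 + 2*A^-20 - 2*A^-24 + A^-28.
Substitute A = t^(-1/4), i.e. A^e → t^(-e/4): V(t) = t^7 - 2*t^6 + 2*t^5 - 3*t^4 + 3*t^3 - 2*t^2 + 2*t

Answer: t^7 - 2*t^6 + 2*t^5 - 3*t^4 + 3*t^3 - 2*t^2 + 2*t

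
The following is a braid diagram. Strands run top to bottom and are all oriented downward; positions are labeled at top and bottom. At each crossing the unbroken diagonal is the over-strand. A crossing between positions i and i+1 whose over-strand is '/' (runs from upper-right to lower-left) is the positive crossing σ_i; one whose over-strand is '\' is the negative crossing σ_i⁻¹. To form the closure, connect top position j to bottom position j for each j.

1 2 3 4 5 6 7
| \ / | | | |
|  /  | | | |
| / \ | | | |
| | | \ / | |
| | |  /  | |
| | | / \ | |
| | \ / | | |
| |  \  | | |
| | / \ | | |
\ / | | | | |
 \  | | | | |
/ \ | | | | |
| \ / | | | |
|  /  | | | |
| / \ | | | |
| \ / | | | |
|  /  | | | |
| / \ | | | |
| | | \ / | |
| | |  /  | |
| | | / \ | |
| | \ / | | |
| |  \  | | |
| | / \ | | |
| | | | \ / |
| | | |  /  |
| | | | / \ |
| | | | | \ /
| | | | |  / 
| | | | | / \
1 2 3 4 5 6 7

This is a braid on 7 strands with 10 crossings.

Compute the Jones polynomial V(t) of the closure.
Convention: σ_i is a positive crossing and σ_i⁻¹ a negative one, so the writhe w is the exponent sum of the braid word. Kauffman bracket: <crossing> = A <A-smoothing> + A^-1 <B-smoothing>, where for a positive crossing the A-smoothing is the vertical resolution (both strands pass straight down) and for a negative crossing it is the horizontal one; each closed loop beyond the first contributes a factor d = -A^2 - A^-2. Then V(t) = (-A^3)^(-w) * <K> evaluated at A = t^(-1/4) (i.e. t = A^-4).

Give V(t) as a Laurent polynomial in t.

Reading the diagram top to bottom ('/'-over between positions i,i+1 = s_i, '\'-over = s_i^-1): braid word = s2 s4 s3^-1 s1^-1 s2 s2 s4 s3^-1 s5 s6.
The presented braid s2 s4 s3^-1 s1^-1 s2 s2 s4 s3^-1 s5 s6 on 7 strands reduces by inverse Markov moves (closure unchanged at each step):
  Destabilize: the word has the form β·s6 where s6 occurs only as the final letter (β ∈ B_6); drop it and the last strand → 6 strands.
  Destabilize: the word has the form β·s5 where s5 occurs only as the final letter (β ∈ B_5); drop it and the last strand → 5 strands.
Reduced to β = s2 s4 s3^-1 s1^-1 s2 s2 s4 s3^-1 on 5 strands, 8 crossings.
Compute on β:
Braid: s2 s4 s3^-1 s1^-1 s2 s2 s4 s3^-1 on 5 strands, 8 crossings.
Writhe w = (#positive) - (#negative) = 5 - 3 = 2.
Enumerate smoothing states for the bracket polynomial. There are 2^8 = 256 states.
Each crossing splits two ways (0=vertical, 1=horizontal). The state's weight is A^(#A-smoothings - #B-smoothings) * d^(loops - 1).
Tabulate the states by total A-exponent and number of loops L (A-exp: L × count):
  A^8: L=4 ×1
  A^6: L=3 ×7, L=5 ×1
  A^4: L=2 ×19, L=4 ×9
  A^2: L=1 ×19, L=3 ×35, L=5 ×2
  A^0: L=2 ×48, L=4 ×22
  A^-2: L=3 ×49, L=5 ×7
  A^-4: L=4 ×27, L=6 ×1
  A^-6: L=5 ×8
  A^-8: L=6 ×1
Each group contributes A^e * Σ count * d^(L-1):
Powers of d = -A^2 - A^-2: d^2 = A^4 + 2 + A^-4; d^3 = -A^6 - 3*A^2 - 3*A^-2 - A^-6; d^4 = A^8 + 4*A^4 + 6 + 4*A^-4 + A^-8; d^5 = -A^10 - 5*A^6 - 10*A^2 - 10*A^-2 - 5*A^-6 - A^-10.
  A^8 * (d^3) = -A^14 - 3*A^10 - 3*A^6 - A^2
  A^6 * (7*d^2 + d^4) = A^14 + 11*A^10 + 20*A^6 + 11*A^2 + A^-2
  A^4 * (19*d + 9*d^3) = -9*A^10 - 46*A^6 - 46*A^2 - 9*A^-2
  A^2 * (19 + 35*d^2 + 2*d^4) = 2*A^10 + 43*A^6 + 101*A^2 + 43*A^-2 + 2*A^-6
  A^0 * (48*d + 22*d^3) = -22*A^6 - 114*A^2 - 114*A^-2 - 22*A^-6
  A^-2 * (49*d^2 + 7*d^4) = 7*A^6 + 77*A^2 + 140*A^-2 + 77*A^-6 + 7*A^-10
  A^-4 * (27*d^3 + d^5) = -A^6 - 32*A^2 - 91*A^-2 - 91*A^-6 - 32*A^-10 - A^-14
  A^-6 * (8*d^4) = 8*A^2 + 32*A^-2 + 48*A^-6 + 32*A^-10 + 8*A^-14
  A^-8 * (d^5) = -A^2 - 5*A^-2 - 10*A^-6 - 10*A^-10 - 5*A^-14 - A^-18
Summing the groups: <K> = A^10 - 2*A^6 + 3*A^2 - 3*A^-2 + 4*A^-6 - 3*A^-10 + 2*A^-14 - A^-18
Normalise by the writhe: (-A^3)^(-w) = (-A^3)^(-2) = A^-6, so f(A) = A^-6 * <K> = A^4 - 2 + 3*A^-4 - 3*A^-8 + 4*A^-12 - 3*A^-16 + 2*A^-20 - A^-24.
Substitute A = t^(-1/4), i.e. A^e → t^(-e/4): V(t) = -t^6 + 2*t^5 - 3*t^4 + 4*t^3 - 3*t^2 + 3*t - 2 + t^-1

Answer: -t^6 + 2*t^5 - 3*t^4 + 4*t^3 - 3*t^2 + 3*t - 2 + t^-1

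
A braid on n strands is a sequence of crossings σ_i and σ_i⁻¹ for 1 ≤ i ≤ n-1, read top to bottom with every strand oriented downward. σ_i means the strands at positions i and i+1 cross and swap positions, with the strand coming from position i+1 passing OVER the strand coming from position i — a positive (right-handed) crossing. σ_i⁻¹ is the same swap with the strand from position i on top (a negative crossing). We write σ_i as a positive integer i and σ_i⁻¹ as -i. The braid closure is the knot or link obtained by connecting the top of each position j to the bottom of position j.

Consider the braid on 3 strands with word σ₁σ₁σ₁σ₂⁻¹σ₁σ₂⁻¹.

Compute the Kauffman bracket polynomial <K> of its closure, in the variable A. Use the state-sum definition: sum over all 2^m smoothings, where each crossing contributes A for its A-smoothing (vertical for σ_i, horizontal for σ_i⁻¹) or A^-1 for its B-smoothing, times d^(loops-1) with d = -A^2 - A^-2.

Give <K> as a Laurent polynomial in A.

A^10 - A^6 + 2*A^2 - 2*A^-2 + 2*A^-6 - 2*A^-10 + A^-14

Derivation:
Braid: s1 s1 s1 s2^-1 s1 s2^-1 on 3 strands, 6 crossings.
Writhe w = (#positive) - (#negative) = 4 - 2 = 2.
Computing the Kauffman bracket via state sum. There are 2^6 = 64 states.
Each crossing splits two ways (0=vertical, 1=horizontal). The state's weight is A^(#A-smoothings - #B-smoothings) * d^(loops - 1).
Tabulate the states by total A-exponent and number of loops L (A-exp: L × count):
  A^6: L=3 ×1
  A^4: L=2 ×6
  A^2: L=1 ×11, L=3 ×4
  A^0: L=2 ×19, L=4 ×1
  A^-2: L=3 ×15
  A^-4: L=4 ×6
  A^-6: L=5 ×1
Each group contributes A^e * Σ count * d^(L-1):
Powers of d = -A^2 - A^-2: d^2 = A^4 + 2 + A^-4; d^3 = -A^6 - 3*A^2 - 3*A^-2 - A^-6; d^4 = A^8 + 4*A^4 + 6 + 4*A^-4 + A^-8.
  A^6 * (d^2) = A^10 + 2*A^6 + A^2
  A^4 * (6*d) = -6*A^6 - 6*A^2
  A^2 * (11 + 4*d^2) = 4*A^6 + 19*A^2 + 4*A^-2
  A^0 * (19*d + d^3) = -A^6 - 22*A^2 - 22*A^-2 - A^-6
  A^-2 * (15*d^2) = 15*A^2 + 30*A^-2 + 15*A^-6
  A^-4 * (6*d^3) = -6*A^2 - 18*A^-2 - 18*A^-6 - 6*A^-10
  A^-6 * (d^4) = A^2 + 4*A^-2 + 6*A^-6 + 4*A^-10 + A^-14
Summing the groups: <K> = A^10 - A^6 + 2*A^2 - 2*A^-2 + 2*A^-6 - 2*A^-10 + A^-14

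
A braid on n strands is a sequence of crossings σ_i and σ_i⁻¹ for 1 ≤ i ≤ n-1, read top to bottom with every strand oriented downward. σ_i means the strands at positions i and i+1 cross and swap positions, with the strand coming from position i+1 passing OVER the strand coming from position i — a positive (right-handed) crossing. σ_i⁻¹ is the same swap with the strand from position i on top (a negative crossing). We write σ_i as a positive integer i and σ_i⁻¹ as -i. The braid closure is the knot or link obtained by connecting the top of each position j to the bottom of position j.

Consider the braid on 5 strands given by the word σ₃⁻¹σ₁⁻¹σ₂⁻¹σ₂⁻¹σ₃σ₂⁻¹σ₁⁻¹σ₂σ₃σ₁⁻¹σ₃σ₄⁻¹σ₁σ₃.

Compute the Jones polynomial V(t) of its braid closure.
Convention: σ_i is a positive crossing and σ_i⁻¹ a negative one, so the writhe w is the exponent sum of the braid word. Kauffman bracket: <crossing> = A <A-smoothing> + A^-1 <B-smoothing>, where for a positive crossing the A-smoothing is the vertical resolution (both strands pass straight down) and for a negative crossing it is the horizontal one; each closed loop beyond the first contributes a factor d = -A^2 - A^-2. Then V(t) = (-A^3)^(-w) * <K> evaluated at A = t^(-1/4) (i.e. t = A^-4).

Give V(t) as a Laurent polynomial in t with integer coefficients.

-t^3 + 2*t^2 - 3*t + 5 - 4*t^-1 + 4*t^-2 - 3*t^-3 + 2*t^-4 - t^-5

Derivation:
The presented braid s3^-1 s1^-1 s2^-1 s2^-1 s3 s2^-1 s1^-1 s2 s3 s1^-1 s3 s4^-1 s1 s3 on 5 strands reduces by inverse Markov moves (closure unchanged at each step):
  Deconjugate: the word is γ·β·γ⁻¹ with γ = s3^-1 s1^-1 (prefix) and γ⁻¹ = s1 s3 (suffix); strip both.
  Destabilize: the word has the form β·s4^-1 where s4^-1 occurs only as the final letter (β ∈ B_4); drop it and the last strand → 4 strands.
Reduced to β = s2^-1 s2^-1 s3 s2^-1 s1^-1 s2 s3 s1^-1 s3 on 4 strands, 9 crossings.
Compute on β:
Braid: s2^-1 s2^-1 s3 s2^-1 s1^-1 s2 s3 s1^-1 s3 on 4 strands, 9 crossings.
Writhe w = (#positive) - (#negative) = 4 - 5 = -1.
Enumerate smoothing states for the bracket polynomial. There are 2^9 = 512 states.
Each crossing splits two ways (0=vertical, 1=horizontal). The state's weight is A^(#A-smoothings - #B-smoothings) * d^(loops - 1).
Tabulate the states by total A-exponent and number of loops L (A-exp: L × count):
  A^9: L=5 ×1
  A^7: L=4 ×9
  A^5: L=3 ×32, L=5 ×4
  A^3: L=2 ×55, L=4 ×28, L=6 ×1
  A^1: L=1 ×39, L=3 ×77, L=5 ×10
  A^-1: L=2 ×87, L=4 ×38, L=6 ×1
  A^-3: L=1 ×14, L=3 ×64, L=5 ×6
  A^-5: L=2 ×17, L=4 ×19
  A^-7: L=3 ×7, L=5 ×2
  A^-9: L=4 ×1
Each group contributes A^e * Σ count * d^(L-1):
Powers of d = -A^2 - A^-2: d^2 = A^4 + 2 + A^-4; d^3 = -A^6 - 3*A^2 - 3*A^-2 - A^-6; d^4 = A^8 + 4*A^4 + 6 + 4*A^-4 + A^-8; d^5 = -A^10 - 5*A^6 - 10*A^2 - 10*A^-2 - 5*A^-6 - A^-10.
  A^9 * (d^4) = A^17 + 4*A^13 + 6*A^9 + 4*A^5 + A
  A^7 * (9*d^3) = -9*A^13 - 27*A^9 - 27*A^5 - 9*A
  A^5 * (32*d^2 + 4*d^4) = 4*A^13 + 48*A^9 + 88*A^5 + 48*A + 4*A^-3
  A^3 * (55*d + 28*d^3 + d^5) = -A^13 - 33*A^9 - 149*A^5 - 149*A - 33*A^-3 - A^-7
  A^1 * (39 + 77*d^2 + 10*d^4) = 10*A^9 + 117*A^5 + 253*A + 117*A^-3 + 10*A^-7
  A^-1 * (87*d + 38*d^3 + d^5) = -A^9 - 43*A^5 - 211*A - 211*A^-3 - 43*A^-7 - A^-11
  A^-3 * (14 + 64*d^2 + 6*d^4) = 6*A^5 + 88*A + 178*A^-3 + 88*A^-7 + 6*A^-11
  A^-5 * (17*d + 19*d^3) = -19*A - 74*A^-3 - 74*A^-7 - 19*A^-11
  A^-7 * (7*d^2 + 2*d^4) = 2*A + 15*A^-3 + 26*A^-7 + 15*A^-11 + 2*A^-15
  A^-9 * (d^3) = -A^-3 - 3*A^-7 - 3*A^-11 - A^-15
Summing the groups: <K> = A^17 - 2*A^13 + 3*A^9 - 4*A^5 + 4*A - 5*A^-3 + 3*A^-7 - 2*A^-11 + A^-15
Normalise by the writhe: (-A^3)^(-w) = (-A^3)^(1) = -A^3, so f(A) = -A^3 * <K> = -A^20 + 2*A^16 - 3*A^12 + 4*A^8 - 4*A^4 + 5 - 3*A^-4 + 2*A^-8 - A^-12.
Substitute A = t^(-1/4), i.e. A^e → t^(-e/4): V(t) = -t^3 + 2*t^2 - 3*t + 5 - 4*t^-1 + 4*t^-2 - 3*t^-3 + 2*t^-4 - t^-5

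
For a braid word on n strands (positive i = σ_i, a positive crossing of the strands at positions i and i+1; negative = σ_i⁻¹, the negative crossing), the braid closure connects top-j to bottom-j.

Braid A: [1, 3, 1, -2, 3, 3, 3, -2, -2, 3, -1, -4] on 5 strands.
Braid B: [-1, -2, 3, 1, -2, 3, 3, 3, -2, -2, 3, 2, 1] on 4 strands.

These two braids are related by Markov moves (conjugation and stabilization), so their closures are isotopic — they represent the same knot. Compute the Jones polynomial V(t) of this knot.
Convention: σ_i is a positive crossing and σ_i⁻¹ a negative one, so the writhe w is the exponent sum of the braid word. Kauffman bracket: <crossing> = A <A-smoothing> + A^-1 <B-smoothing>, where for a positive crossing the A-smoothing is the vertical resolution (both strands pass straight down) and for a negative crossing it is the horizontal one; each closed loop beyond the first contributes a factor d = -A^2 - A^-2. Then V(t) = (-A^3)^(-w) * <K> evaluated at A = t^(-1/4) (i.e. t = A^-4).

-t^6 + 2*t^5 - 4*t^4 + 5*t^3 - 4*t^2 + 5*t - 3 + 2*t^-1 - t^-2

Derivation:
Markov-equivalent braids have isotopic closures, hence identical knot invariants. Strip the Markov moves from each word to reach a common short braid β, then compute V(t) once on β.
Braid A: s1 s3 s1 s2^-1 s3 s3 s3 s2^-1 s2^-1 s3 s1^-1 s4^-1 on 5 strands reduces by inverse Markov moves (closure unchanged at each step):
  Destabilize: the word has the form β·s4^-1 where s4^-1 occurs only as the final letter (β ∈ B_4); drop it and the last strand → 4 strands.
  Deconjugate: the word is γ·β·γ⁻¹ with γ = s1 (prefix) and γ⁻¹ = s1^-1 (suffix); strip both.
Reduced to β = s3 s1 s2^-1 s3 s3 s3 s2^-1 s2^-1 s3 on 4 strands, 9 crossings.
Braid B: s1^-1 s2^-1 s3 s1 s2^-1 s3 s3 s3 s2^-1 s2^-1 s3 s2 s1 on 4 strands reduces by inverse Markov moves (closure unchanged at each step):
  Deconjugate: the word is γ·β·γ⁻¹ with γ = s1^-1 s2^-1 (prefix) and γ⁻¹ = s2 s1 (suffix); strip both.
Reduced to β = s3 s1 s2^-1 s3 s3 s3 s2^-1 s2^-1 s3 on 4 strands, 9 crossings.
Both give the same β = s3 s1 s2^-1 s3 s3 s3 s2^-1 s2^-1 s3 on 4 strands, so one state sum suffices:
Braid: s3 s1 s2^-1 s3 s3 s3 s2^-1 s2^-1 s3 on 4 strands, 9 crossings.
Writhe w = (#positive) - (#negative) = 6 - 3 = 3.
Enumerate smoothing states for the bracket polynomial. There are 2^9 = 512 states.
Each crossing splits two ways (0=vertical, 1=horizontal). The state's weight is A^(#A-smoothings - #B-smoothings) * d^(loops - 1).
Tabulate the states by total A-exponent and number of loops L (A-exp: L × count):
  A^9: L=5 ×1
  A^7: L=4 ×9
  A^5: L=3 ×32, L=5 ×4
  A^3: L=2 ×51, L=4 ×32, L=6 ×1
  A^1: L=1 ×27, L=3 ×81, L=5 ×18
  A^-1: L=2 ×53, L=4 ×67, L=6 ×6
  A^-3: L=3 ×50, L=5 ×33, L=7 ×1
  A^-5: L=4 ×27, L=6 ×9
  A^-7: L=5 ×8, L=7 ×1
  A^-9: L=6 ×1
Each group contributes A^e * Σ count * d^(L-1):
Powers of d = -A^2 - A^-2: d^2 = A^4 + 2 + A^-4; d^3 = -A^6 - 3*A^2 - 3*A^-2 - A^-6; d^4 = A^8 + 4*A^4 + 6 + 4*A^-4 + A^-8; d^5 = -A^10 - 5*A^6 - 10*A^2 - 10*A^-2 - 5*A^-6 - A^-10; d^6 = A^12 + 6*A^8 + 15*A^4 + 20 + 15*A^-4 + 6*A^-8 + A^-12.
  A^9 * (d^4) = A^17 + 4*A^13 + 6*A^9 + 4*A^5 + A
  A^7 * (9*d^3) = -9*A^13 - 27*A^9 - 27*A^5 - 9*A
  A^5 * (32*d^2 + 4*d^4) = 4*A^13 + 48*A^9 + 88*A^5 + 48*A + 4*A^-3
  A^3 * (51*d + 32*d^3 + d^5) = -A^13 - 37*A^9 - 157*A^5 - 157*A - 37*A^-3 - A^-7
  A^1 * (27 + 81*d^2 + 18*d^4) = 18*A^9 + 153*A^5 + 297*A + 153*A^-3 + 18*A^-7
  A^-1 * (53*d + 67*d^3 + 6*d^5) = -6*A^9 - 97*A^5 - 314*A - 314*A^-3 - 97*A^-7 - 6*A^-11
  A^-3 * (50*d^2 + 33*d^4 + d^6) = A^9 + 39*A^5 + 197*A + 318*A^-3 + 197*A^-7 + 39*A^-11 + A^-15
  A^-5 * (27*d^3 + 9*d^5) = -9*A^5 - 72*A - 171*A^-3 - 171*A^-7 - 72*A^-11 - 9*A^-15
  A^-7 * (8*d^4 + d^6) = A^5 + 14*A + 47*A^-3 + 68*A^-7 + 47*A^-11 + 14*A^-15 + A^-19
  A^-9 * (d^5) = -A - 5*A^-3 - 10*A^-7 - 10*A^-11 - 5*A^-15 - A^-19
Summing the groups: <K> = A^17 - 2*A^13 + 3*A^9 - 5*A^5 + 4*A - 5*A^-3 + 4*A^-7 - 2*A^-11 + A^-15
Normalise by the writhe: (-A^3)^(-w) = (-A^3)^(-3) = -A^-9, so f(A) = -A^-9 * <K> = -A^8 + 2*A^4 - 3 + 5*A^-4 - 4*A^-8 + 5*A^-12 - 4*A^-16 + 2*A^-20 - A^-24.
Substitute A = t^(-1/4), i.e. A^e → t^(-e/4): V(t) = -t^6 + 2*t^5 - 4*t^4 + 5*t^3 - 4*t^2 + 5*t - 3 + 2*t^-1 - t^-2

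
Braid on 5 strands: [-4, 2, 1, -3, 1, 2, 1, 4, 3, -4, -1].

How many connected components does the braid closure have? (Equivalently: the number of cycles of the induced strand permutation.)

2

Derivation:
Track the strand permutation on 5 strands, starting from identity.
  step 1: s4^-1 swaps positions 4,5 -> [1 2 3 5 4]
  step 2: s2 swaps positions 2,3 -> [1 3 2 5 4]
  step 3: s1 swaps positions 1,2 -> [3 1 2 5 4]
  step 4: s3^-1 swaps positions 3,4 -> [3 1 5 2 4]
  step 5: s1 swaps positions 1,2 -> [1 3 5 2 4]
  step 6: s2 swaps positions 2,3 -> [1 5 3 2 4]
  step 7: s1 swaps positions 1,2 -> [5 1 3 2 4]
  step 8: s4 swaps positions 4,5 -> [5 1 3 4 2]
  step 9: s3 swaps positions 3,4 -> [5 1 4 3 2]
  step 10: s4^-1 swaps positions 4,5 -> [5 1 4 2 3]
  step 11: s1^-1 swaps positions 1,2 -> [1 5 4 2 3]
Final permutation (position -> original strand): [1 5 4 2 3]
Closure components = cycle count of this permutation = 2.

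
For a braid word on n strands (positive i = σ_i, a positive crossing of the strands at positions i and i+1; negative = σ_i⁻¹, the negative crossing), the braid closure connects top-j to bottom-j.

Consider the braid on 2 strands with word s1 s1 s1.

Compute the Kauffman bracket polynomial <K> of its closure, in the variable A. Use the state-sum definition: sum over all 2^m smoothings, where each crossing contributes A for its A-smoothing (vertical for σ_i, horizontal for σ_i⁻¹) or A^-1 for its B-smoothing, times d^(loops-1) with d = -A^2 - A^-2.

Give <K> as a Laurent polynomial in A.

Braid: s1 s1 s1 on 2 strands, 3 crossings.
Writhe w = (#positive) - (#negative) = 3 - 0 = 3.
Computing the Kauffman bracket via state sum. There are 2^3 = 8 states.
Each crossing splits two ways (0=vertical, 1=horizontal). The state's weight is A^(#A-smoothings - #B-smoothings) * d^(loops - 1).
  state 000: A-exp=+3, loops=2, term = A^3 * d^1
  state 001: A-exp=+1, loops=1, term = A^1 * d^0
  state 010: A-exp=+1, loops=1, term = A^1 * d^0
  state 011: A-exp=-1, loops=2, term = A^-1 * d^1
  state 100: A-exp=+1, loops=1, term = A^1 * d^0
  state 101: A-exp=-1, loops=2, term = A^-1 * d^1
  state 110: A-exp=-1, loops=2, term = A^-1 * d^1
  state 111: A-exp=-3, loops=3, term = A^-3 * d^2
Collect the terms by A-exponent (count of states per loop number):
Powers of d = -A^2 - A^-2: d^2 = A^4 + 2 + A^-4.
  A^3 * (d) = -A^5 - A
  A^1 * (3) = 3*A
  A^-1 * (3*d) = -3*A - 3*A^-3
  A^-3 * (d^2) = A + 2*A^-3 + A^-7
Summing the groups: <K> = -A^5 - A^-3 + A^-7

Answer: -A^5 - A^-3 + A^-7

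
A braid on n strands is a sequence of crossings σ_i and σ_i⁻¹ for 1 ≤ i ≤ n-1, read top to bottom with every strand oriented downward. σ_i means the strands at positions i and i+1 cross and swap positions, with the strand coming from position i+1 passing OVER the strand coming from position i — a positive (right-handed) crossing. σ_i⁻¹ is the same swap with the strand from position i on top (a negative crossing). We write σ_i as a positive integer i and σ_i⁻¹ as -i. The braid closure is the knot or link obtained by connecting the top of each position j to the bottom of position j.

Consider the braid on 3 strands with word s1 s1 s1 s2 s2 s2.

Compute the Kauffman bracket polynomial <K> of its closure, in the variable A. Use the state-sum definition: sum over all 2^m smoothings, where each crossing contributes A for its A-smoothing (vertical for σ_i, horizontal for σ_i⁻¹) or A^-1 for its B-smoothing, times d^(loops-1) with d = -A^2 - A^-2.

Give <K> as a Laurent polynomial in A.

Braid: s1 s1 s1 s2 s2 s2 on 3 strands, 6 crossings.
Writhe w = (#positive) - (#negative) = 6 - 0 = 6.
State-sum expansion of <K>. There are 2^6 = 64 states.
Each crossing splits two ways (0=vertical, 1=horizontal). The state's weight is A^(#A-smoothings - #B-smoothings) * d^(loops - 1).
Tabulate the states by total A-exponent and number of loops L (A-exp: L × count):
  A^6: L=3 ×1
  A^4: L=2 ×6
  A^2: L=1 ×9, L=3 ×6
  A^0: L=2 ×18, L=4 ×2
  A^-2: L=3 ×15
  A^-4: L=4 ×6
  A^-6: L=5 ×1
Each group contributes A^e * Σ count * d^(L-1):
Powers of d = -A^2 - A^-2: d^2 = A^4 + 2 + A^-4; d^3 = -A^6 - 3*A^2 - 3*A^-2 - A^-6; d^4 = A^8 + 4*A^4 + 6 + 4*A^-4 + A^-8.
  A^6 * (d^2) = A^10 + 2*A^6 + A^2
  A^4 * (6*d) = -6*A^6 - 6*A^2
  A^2 * (9 + 6*d^2) = 6*A^6 + 21*A^2 + 6*A^-2
  A^0 * (18*d + 2*d^3) = -2*A^6 - 24*A^2 - 24*A^-2 - 2*A^-6
  A^-2 * (15*d^2) = 15*A^2 + 30*A^-2 + 15*A^-6
  A^-4 * (6*d^3) = -6*A^2 - 18*A^-2 - 18*A^-6 - 6*A^-10
  A^-6 * (d^4) = A^2 + 4*A^-2 + 6*A^-6 + 4*A^-10 + A^-14
Summing the groups: <K> = A^10 + 2*A^2 - 2*A^-2 + A^-6 - 2*A^-10 + A^-14

Answer: A^10 + 2*A^2 - 2*A^-2 + A^-6 - 2*A^-10 + A^-14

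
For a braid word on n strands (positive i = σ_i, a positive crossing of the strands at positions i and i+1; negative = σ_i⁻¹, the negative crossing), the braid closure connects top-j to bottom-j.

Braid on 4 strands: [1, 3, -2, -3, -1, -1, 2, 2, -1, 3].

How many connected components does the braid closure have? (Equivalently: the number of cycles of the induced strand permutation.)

Track the strand permutation on 4 strands, starting from identity.
  step 1: s1 swaps positions 1,2 -> [2 1 3 4]
  step 2: s3 swaps positions 3,4 -> [2 1 4 3]
  step 3: s2^-1 swaps positions 2,3 -> [2 4 1 3]
  step 4: s3^-1 swaps positions 3,4 -> [2 4 3 1]
  step 5: s1^-1 swaps positions 1,2 -> [4 2 3 1]
  step 6: s1^-1 swaps positions 1,2 -> [2 4 3 1]
  step 7: s2 swaps positions 2,3 -> [2 3 4 1]
  step 8: s2 swaps positions 2,3 -> [2 4 3 1]
  step 9: s1^-1 swaps positions 1,2 -> [4 2 3 1]
  step 10: s3 swaps positions 3,4 -> [4 2 1 3]
Final permutation (position -> original strand): [4 2 1 3]
Closure components = cycle count of this permutation = 2.

Answer: 2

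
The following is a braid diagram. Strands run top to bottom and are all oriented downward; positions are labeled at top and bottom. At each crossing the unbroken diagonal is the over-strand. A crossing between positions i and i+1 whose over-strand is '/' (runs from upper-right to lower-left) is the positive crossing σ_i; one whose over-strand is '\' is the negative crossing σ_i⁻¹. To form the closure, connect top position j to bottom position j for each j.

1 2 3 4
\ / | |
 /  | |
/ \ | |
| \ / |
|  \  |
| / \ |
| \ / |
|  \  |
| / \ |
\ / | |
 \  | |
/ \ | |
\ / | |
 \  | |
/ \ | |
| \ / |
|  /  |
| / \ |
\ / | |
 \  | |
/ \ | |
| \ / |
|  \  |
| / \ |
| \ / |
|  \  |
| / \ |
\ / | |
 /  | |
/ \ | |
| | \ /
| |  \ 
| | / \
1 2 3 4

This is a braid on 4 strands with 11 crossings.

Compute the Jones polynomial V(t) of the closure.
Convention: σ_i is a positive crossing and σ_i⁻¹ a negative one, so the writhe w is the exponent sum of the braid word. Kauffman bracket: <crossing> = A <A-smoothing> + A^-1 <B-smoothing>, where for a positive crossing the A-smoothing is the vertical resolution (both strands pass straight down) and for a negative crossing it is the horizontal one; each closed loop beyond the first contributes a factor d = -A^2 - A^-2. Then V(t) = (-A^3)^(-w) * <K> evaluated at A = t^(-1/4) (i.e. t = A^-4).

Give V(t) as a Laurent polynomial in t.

Reading the diagram top to bottom ('/'-over between positions i,i+1 = s_i, '\'-over = s_i^-1): braid word = s1 s2^-1 s2^-1 s1^-1 s1^-1 s2 s1^-1 s2^-1 s2^-1 s1 s3^-1.
The presented braid s1 s2^-1 s2^-1 s1^-1 s1^-1 s2 s1^-1 s2^-1 s2^-1 s1 s3^-1 on 4 strands reduces by inverse Markov moves (closure unchanged at each step):
  Destabilize: the word has the form β·s3^-1 where s3^-1 occurs only as the final letter (β ∈ B_3); drop it and the last strand → 3 strands.
Reduced to β = s1 s2^-1 s2^-1 s1^-1 s1^-1 s2 s1^-1 s2^-1 s2^-1 s1 on 3 strands, 10 crossings.
Compute on β:
Braid: s1 s2^-1 s2^-1 s1^-1 s1^-1 s2 s1^-1 s2^-1 s2^-1 s1 on 3 strands, 10 crossings.
Writhe w = (#positive) - (#negative) = 3 - 7 = -4.
State-sum expansion of <K>. There are 2^10 = 1024 states.
For each crossing: s=0 is the vertical smoothing, s=1 horizontal. Crossing k contributes A^(sign_k * (1 - 2*s_k)); loop factor d = -A^2 - A^-2.
Tabulate the states by total A-exponent and number of loops L (A-exp: L × count):
  A^10: L=6 ×1
  A^8: L=5 ×10
  A^6: L=4 ×43, L=6 ×2
  A^4: L=3 ×98, L=5 ×22
  A^2: L=2 ×118, L=4 ×88, L=6 ×4
  A^0: L=1 ×60, L=3 ×162, L=5 ×30
  A^-2: L=2 ×128, L=4 ×79, L=6 ×3
  A^-4: L=1 ×23, L=3 ×84, L=5 ×13
  A^-6: L=2 ×27, L=4 ×18
  A^-8: L=1 ×2, L=3 ×8
  A^-10: L=2 ×1
Each group contributes A^e * Σ count * d^(L-1):
Powers of d = -A^2 - A^-2: d^2 = A^4 + 2 + A^-4; d^3 = -A^6 - 3*A^2 - 3*A^-2 - A^-6; d^4 = A^8 + 4*A^4 + 6 + 4*A^-4 + A^-8; d^5 = -A^10 - 5*A^6 - 10*A^2 - 10*A^-2 - 5*A^-6 - A^-10.
  A^10 * (d^5) = -A^20 - 5*A^16 - 10*A^12 - 10*A^8 - 5*A^4 - 1
  A^8 * (10*d^4) = 10*A^16 + 40*A^12 + 60*A^8 + 40*A^4 + 10
  A^6 * (43*d^3 + 2*d^5) = -2*A^16 - 53*A^12 - 149*A^8 - 149*A^4 - 53 - 2*A^-4
  A^4 * (98*d^2 + 22*d^4) = 22*A^12 + 186*A^8 + 328*A^4 + 186 + 22*A^-4
  A^2 * (118*d + 88*d^3 + 4*d^5) = -4*A^12 - 108*A^8 - 422*A^4 - 422 - 108*A^-4 - 4*A^-8
  A^0 * (60 + 162*d^2 + 30*d^4) = 30*A^8 + 282*A^4 + 564 + 282*A^-4 + 30*A^-8
  A^-2 * (128*d + 79*d^3 + 3*d^5) = -3*A^8 - 94*A^4 - 395 - 395*A^-4 - 94*A^-8 - 3*A^-12
  A^-4 * (23 + 84*d^2 + 13*d^4) = 13*A^4 + 136 + 269*A^-4 + 136*A^-8 + 13*A^-12
  A^-6 * (27*d + 18*d^3) = -18 - 81*A^-4 - 81*A^-8 - 18*A^-12
  A^-8 * (2 + 8*d^2) = 8*A^-4 + 18*A^-8 + 8*A^-12
  A^-10 * (d) = -A^-8 - A^-12
Summing the groups: <K> = -A^20 + 3*A^16 - 5*A^12 + 6*A^8 - 7*A^4 + 7 - 5*A^-4 + 4*A^-8 - A^-12
Normalise by the writhe: (-A^3)^(-w) = (-A^3)^(4) = A^12, so f(A) = A^12 * <K> = -A^32 + 3*A^28 - 5*A^24 + 6*A^20 - 7*A^16 + 7*A^12 - 5*A^8 + 4*A^4 - 1.
Substitute A = t^(-1/4), i.e. A^e → t^(-e/4): V(t) = -1 + 4*t^-1 - 5*t^-2 + 7*t^-3 - 7*t^-4 + 6*t^-5 - 5*t^-6 + 3*t^-7 - t^-8

Answer: -1 + 4*t^-1 - 5*t^-2 + 7*t^-3 - 7*t^-4 + 6*t^-5 - 5*t^-6 + 3*t^-7 - t^-8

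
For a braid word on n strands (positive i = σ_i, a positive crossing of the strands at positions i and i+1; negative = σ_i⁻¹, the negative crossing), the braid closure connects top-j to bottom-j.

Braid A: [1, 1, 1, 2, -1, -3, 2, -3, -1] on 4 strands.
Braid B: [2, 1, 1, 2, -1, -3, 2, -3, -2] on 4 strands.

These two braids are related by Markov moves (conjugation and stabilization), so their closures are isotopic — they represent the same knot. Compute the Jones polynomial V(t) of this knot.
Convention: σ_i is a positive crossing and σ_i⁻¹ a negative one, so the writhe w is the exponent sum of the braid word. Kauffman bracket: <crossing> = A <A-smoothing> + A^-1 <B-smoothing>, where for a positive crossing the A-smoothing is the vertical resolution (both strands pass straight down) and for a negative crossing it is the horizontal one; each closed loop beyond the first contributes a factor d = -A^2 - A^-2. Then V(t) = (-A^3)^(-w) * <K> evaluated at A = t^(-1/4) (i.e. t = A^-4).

Markov-equivalent braids have isotopic closures, hence identical knot invariants. Strip the Markov moves from each word to reach a common short braid β, then compute V(t) once on β.
Braid A: s1 s1 s1 s2 s1^-1 s3^-1 s2 s3^-1 s1^-1 on 4 strands reduces by inverse Markov moves (closure unchanged at each step):
  Deconjugate: the word is γ·β·γ⁻¹ with γ = s1 (prefix) and γ⁻¹ = s1^-1 (suffix); strip both.
Reduced to β = s1 s1 s2 s1^-1 s3^-1 s2 s3^-1 on 4 strands, 7 crossings.
Braid B: s2 s1 s1 s2 s1^-1 s3^-1 s2 s3^-1 s2^-1 on 4 strands reduces by inverse Markov moves (closure unchanged at each step):
  Deconjugate: the word is γ·β·γ⁻¹ with γ = s2 (prefix) and γ⁻¹ = s2^-1 (suffix); strip both.
Reduced to β = s1 s1 s2 s1^-1 s3^-1 s2 s3^-1 on 4 strands, 7 crossings.
Both give the same β = s1 s1 s2 s1^-1 s3^-1 s2 s3^-1 on 4 strands, so one state sum suffices:
Braid: s1 s1 s2 s1^-1 s3^-1 s2 s3^-1 on 4 strands, 7 crossings.
Writhe w = (#positive) - (#negative) = 4 - 3 = 1.
Computing the Kauffman bracket via state sum. There are 2^7 = 128 states.
Each crossing splits two ways (0=vertical, 1=horizontal). The state's weight is A^(#A-smoothings - #B-smoothings) * d^(loops - 1).
Tabulate the states by total A-exponent and number of loops L (A-exp: L × count):
  A^7: L=3 ×1
  A^5: L=2 ×4, L=4 ×3
  A^3: L=1 ×5, L=3 ×15, L=5 ×1
  A^1: L=2 ×27, L=4 ×8
  A^-1: L=1 ×14, L=3 ×20, L=5 ×1
  A^-3: L=2 ×17, L=4 ×4
  A^-5: L=3 ×7
  A^-7: L=4 ×1
Each group contributes A^e * Σ count * d^(L-1):
Powers of d = -A^2 - A^-2: d^2 = A^4 + 2 + A^-4; d^3 = -A^6 - 3*A^2 - 3*A^-2 - A^-6; d^4 = A^8 + 4*A^4 + 6 + 4*A^-4 + A^-8.
  A^7 * (d^2) = A^11 + 2*A^7 + A^3
  A^5 * (4*d + 3*d^3) = -3*A^11 - 13*A^7 - 13*A^3 - 3*A^-1
  A^3 * (5 + 15*d^2 + d^4) = A^11 + 19*A^7 + 41*A^3 + 19*A^-1 + A^-5
  A^1 * (27*d + 8*d^3) = -8*A^7 - 51*A^3 - 51*A^-1 - 8*A^-5
  A^-1 * (14 + 20*d^2 + d^4) = A^7 + 24*A^3 + 60*A^-1 + 24*A^-5 + A^-9
  A^-3 * (17*d + 4*d^3) = -4*A^3 - 29*A^-1 - 29*A^-5 - 4*A^-9
  A^-5 * (7*d^2) = 7*A^-1 + 14*A^-5 + 7*A^-9
  A^-7 * (d^3) = -A^-1 - 3*A^-5 - 3*A^-9 - A^-13
Summing the groups: <K> = -A^11 + A^7 - 2*A^3 + 2*A^-1 - A^-5 + A^-9 - A^-13
Normalise by the writhe: (-A^3)^(-w) = (-A^3)^(-1) = -A^-3, so f(A) = -A^-3 * <K> = A^8 - A^4 + 2 - 2*A^-4 + A^-8 - A^-12 + A^-16.
Substitute A = t^(-1/4), i.e. A^e → t^(-e/4): V(t) = t^4 - t^3 + t^2 - 2*t + 2 - t^-1 + t^-2

Answer: t^4 - t^3 + t^2 - 2*t + 2 - t^-1 + t^-2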